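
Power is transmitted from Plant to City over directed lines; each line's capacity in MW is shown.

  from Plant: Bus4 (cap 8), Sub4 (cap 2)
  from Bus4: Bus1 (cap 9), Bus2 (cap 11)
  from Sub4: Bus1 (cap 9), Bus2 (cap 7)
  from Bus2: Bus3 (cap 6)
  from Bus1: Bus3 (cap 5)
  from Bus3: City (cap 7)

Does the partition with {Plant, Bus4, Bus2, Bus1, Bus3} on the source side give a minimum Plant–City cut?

No — its capacity is 9, but the minimum cut has capacity 7.

Given cut capacity: 2 + 7 = 9.
Augment Plant→Bus4→Bus2→Bus3→City: bottleneck 6, flow now 6.
Augment Plant→Bus4→Bus1→Bus3→City: bottleneck 1, flow now 7.
No augmenting path remains; maximum flow = 7.
In the residual graph, reachable from Plant: {Plant, Bus4, Sub4, Bus2, Bus1, Bus3}.
Min-cut edges: Bus3→City (7); capacity 7 = 7.
Cut capacity 9 exceeds the max flow 7, so it is not minimum.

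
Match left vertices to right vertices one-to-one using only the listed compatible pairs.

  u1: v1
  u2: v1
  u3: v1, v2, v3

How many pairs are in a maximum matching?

2

Unit-capacity flow: source→left, listed edges, right→sink; max matching = max flow.
Augmenting path u1→v1 (+1); matched 1.
Augmenting path u3→v2 (+1); matched 2.
No augmenting path remains; maximum matching = 2.
König certificate: {u3, v1} is a vertex cover of size 2 (every listed pair touches it), so no matching can be larger.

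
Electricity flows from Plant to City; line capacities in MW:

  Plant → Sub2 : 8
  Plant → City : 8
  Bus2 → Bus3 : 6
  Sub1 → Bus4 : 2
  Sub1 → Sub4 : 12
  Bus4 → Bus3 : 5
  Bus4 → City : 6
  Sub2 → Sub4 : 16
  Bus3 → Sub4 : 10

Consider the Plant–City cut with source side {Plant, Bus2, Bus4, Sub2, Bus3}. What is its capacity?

Edges leaving {Plant, Bus2, Bus4, Sub2, Bus3}: Plant→City (8), Bus4→City (6), Sub2→Sub4 (16), Bus3→Sub4 (10).
Cut capacity = 8 + 6 + 16 + 10 = 40.

40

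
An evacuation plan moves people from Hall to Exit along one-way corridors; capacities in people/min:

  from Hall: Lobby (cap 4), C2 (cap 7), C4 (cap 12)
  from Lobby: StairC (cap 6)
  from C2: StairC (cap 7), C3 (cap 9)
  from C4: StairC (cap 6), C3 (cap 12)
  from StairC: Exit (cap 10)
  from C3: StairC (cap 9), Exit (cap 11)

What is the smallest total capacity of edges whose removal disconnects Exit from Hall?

Augment Hall→Lobby→StairC→Exit: bottleneck 4, flow now 4.
Augment Hall→C2→StairC→Exit: bottleneck 6, flow now 10.
Augment Hall→C2→C3→Exit: bottleneck 1, flow now 11.
Augment Hall→C4→C3→Exit: bottleneck 10, flow now 21.
No augmenting path remains; maximum flow = 21.
By max-flow min-cut, the minimum cut capacity equals the max flow.
In the residual graph, reachable from Hall: {Hall, Lobby, C2, C4, StairC, C3}.
Min-cut edges: StairC→Exit (10), C3→Exit (11); capacity 10 + 11 = 21.

21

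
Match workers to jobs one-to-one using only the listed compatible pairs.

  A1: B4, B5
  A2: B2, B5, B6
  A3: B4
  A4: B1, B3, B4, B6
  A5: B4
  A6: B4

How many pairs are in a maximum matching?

Unit-capacity flow: source→left, listed edges, right→sink; max matching = max flow.
Augmenting path A1→B4 (+1); matched 1.
Augmenting path A2→B2 (+1); matched 2.
Augmenting path A4→B1 (+1); matched 3.
Augmenting path A3→B4→A1→B5 (+1); matched 4.
No augmenting path remains; maximum matching = 4.
König certificate: {A1, A2, A4, B4} is a vertex cover of size 4 (every listed pair touches it), so no matching can be larger.

4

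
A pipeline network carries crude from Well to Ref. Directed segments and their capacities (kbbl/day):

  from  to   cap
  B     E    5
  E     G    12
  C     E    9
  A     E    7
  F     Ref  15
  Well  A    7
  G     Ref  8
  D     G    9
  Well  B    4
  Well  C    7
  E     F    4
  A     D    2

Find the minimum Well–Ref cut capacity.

Augment Well→A→D→G→Ref: bottleneck 2, flow now 2.
Augment Well→A→E→F→Ref: bottleneck 4, flow now 6.
Augment Well→A→E→G→Ref: bottleneck 1, flow now 7.
Augment Well→B→E→G→Ref: bottleneck 4, flow now 11.
Augment Well→C→E→G→Ref: bottleneck 1, flow now 12.
No augmenting path remains; maximum flow = 12.
By max-flow min-cut, the minimum cut capacity equals the max flow.
In the residual graph, reachable from Well: {Well, A, B, C, D, E, G}.
Min-cut edges: E→F (4), G→Ref (8); capacity 4 + 8 = 12.

12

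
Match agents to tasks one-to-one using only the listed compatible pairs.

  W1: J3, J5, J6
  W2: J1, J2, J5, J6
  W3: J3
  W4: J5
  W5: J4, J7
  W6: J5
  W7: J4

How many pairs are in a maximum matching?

6

Unit-capacity flow: source→left, listed edges, right→sink; max matching = max flow.
Augmenting path W1→J3 (+1); matched 1.
Augmenting path W2→J1 (+1); matched 2.
Augmenting path W4→J5 (+1); matched 3.
Augmenting path W5→J4 (+1); matched 4.
Augmenting path W3→J3→W1→J6 (+1); matched 5.
Augmenting path W7→J4→W5→J7 (+1); matched 6.
No augmenting path remains; maximum matching = 6.
König certificate: {W1, W2, W3, W5, W7, J5} is a vertex cover of size 6 (every listed pair touches it), so no matching can be larger.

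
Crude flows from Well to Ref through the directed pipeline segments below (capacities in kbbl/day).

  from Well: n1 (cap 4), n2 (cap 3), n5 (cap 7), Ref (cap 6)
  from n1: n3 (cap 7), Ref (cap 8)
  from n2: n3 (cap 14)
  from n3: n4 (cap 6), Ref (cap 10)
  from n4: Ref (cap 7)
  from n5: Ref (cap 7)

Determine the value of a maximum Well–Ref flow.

20

Augment Well→Ref: bottleneck 6, flow now 6.
Augment Well→n1→Ref: bottleneck 4, flow now 10.
Augment Well→n5→Ref: bottleneck 7, flow now 17.
Augment Well→n2→n3→Ref: bottleneck 3, flow now 20.
No augmenting path remains; maximum flow = 20.
In the residual graph, reachable from Well: {Well}.
Min-cut edges: Well→n1 (4), Well→n2 (3), Well→n5 (7), Well→Ref (6); capacity 4 + 3 + 7 + 6 = 20.
This cut is saturated, so no flow can exceed 20.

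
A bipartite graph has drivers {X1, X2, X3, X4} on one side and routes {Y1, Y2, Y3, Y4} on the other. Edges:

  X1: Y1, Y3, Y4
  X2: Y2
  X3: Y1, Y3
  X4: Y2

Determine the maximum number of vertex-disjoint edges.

3

Unit-capacity flow: source→left, listed edges, right→sink; max matching = max flow.
Augmenting path X1→Y1 (+1); matched 1.
Augmenting path X2→Y2 (+1); matched 2.
Augmenting path X3→Y3 (+1); matched 3.
No augmenting path remains; maximum matching = 3.
König certificate: {X1, X3, Y2} is a vertex cover of size 3 (every listed pair touches it), so no matching can be larger.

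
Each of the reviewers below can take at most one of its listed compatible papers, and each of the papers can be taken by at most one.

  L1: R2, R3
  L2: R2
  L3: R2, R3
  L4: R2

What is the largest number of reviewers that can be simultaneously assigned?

2

Unit-capacity flow: source→left, listed edges, right→sink; max matching = max flow.
Augmenting path L1→R2 (+1); matched 1.
Augmenting path L3→R3 (+1); matched 2.
No augmenting path remains; maximum matching = 2.
König certificate: {R2, R3} is a vertex cover of size 2 (every listed pair touches it), so no matching can be larger.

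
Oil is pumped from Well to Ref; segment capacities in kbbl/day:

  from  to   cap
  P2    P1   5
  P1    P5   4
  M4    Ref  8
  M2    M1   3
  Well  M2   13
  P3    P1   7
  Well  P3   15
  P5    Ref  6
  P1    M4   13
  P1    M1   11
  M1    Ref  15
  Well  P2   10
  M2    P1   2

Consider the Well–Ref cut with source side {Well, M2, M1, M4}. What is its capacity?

Edges leaving {Well, M2, M1, M4}: Well→P3 (15), Well→P2 (10), M2→P1 (2), M1→Ref (15), M4→Ref (8).
Cut capacity = 15 + 10 + 2 + 15 + 8 = 50.

50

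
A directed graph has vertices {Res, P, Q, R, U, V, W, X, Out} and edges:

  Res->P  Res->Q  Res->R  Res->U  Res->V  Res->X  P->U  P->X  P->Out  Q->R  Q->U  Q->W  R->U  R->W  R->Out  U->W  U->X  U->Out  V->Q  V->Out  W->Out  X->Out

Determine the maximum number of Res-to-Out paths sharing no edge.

6

Assign every edge capacity 1; by Menger, the answer equals the max flow.
Path Res→P→Out (+1); total 1.
Path Res→R→Out (+1); total 2.
Path Res→U→Out (+1); total 3.
Path Res→V→Out (+1); total 4.
Path Res→X→Out (+1); total 5.
Path Res→Q→W→Out (+1); total 6.
No residual Res→Out path; max flow = 6.
Certifying cut of size 6: {Res→P, Res→Q, Res→R, Res→U, Res→V, Res→X}.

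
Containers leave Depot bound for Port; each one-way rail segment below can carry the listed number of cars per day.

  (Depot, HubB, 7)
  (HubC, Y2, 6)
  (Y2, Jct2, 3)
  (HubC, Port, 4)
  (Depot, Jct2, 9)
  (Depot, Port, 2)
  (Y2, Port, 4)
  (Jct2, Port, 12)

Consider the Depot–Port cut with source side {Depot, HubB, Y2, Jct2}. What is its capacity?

18

Edges leaving {Depot, HubB, Y2, Jct2}: Depot→Port (2), Y2→Port (4), Jct2→Port (12).
Cut capacity = 2 + 4 + 12 = 18.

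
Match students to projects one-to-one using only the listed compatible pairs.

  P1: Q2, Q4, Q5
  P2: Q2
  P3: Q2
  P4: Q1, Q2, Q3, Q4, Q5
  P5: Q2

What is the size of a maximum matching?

Unit-capacity flow: source→left, listed edges, right→sink; max matching = max flow.
Augmenting path P1→Q2 (+1); matched 1.
Augmenting path P4→Q1 (+1); matched 2.
Augmenting path P2→Q2→P1→Q4 (+1); matched 3.
No augmenting path remains; maximum matching = 3.
König certificate: {P1, P4, Q2} is a vertex cover of size 3 (every listed pair touches it), so no matching can be larger.

3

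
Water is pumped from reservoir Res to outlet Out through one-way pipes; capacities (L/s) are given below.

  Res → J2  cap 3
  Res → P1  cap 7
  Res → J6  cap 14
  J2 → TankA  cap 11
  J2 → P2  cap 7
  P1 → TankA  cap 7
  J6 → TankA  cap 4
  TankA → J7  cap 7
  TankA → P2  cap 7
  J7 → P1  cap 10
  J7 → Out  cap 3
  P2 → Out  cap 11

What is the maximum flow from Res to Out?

Augment Res→J2→P2→Out: bottleneck 3, flow now 3.
Augment Res→P1→TankA→J7→Out: bottleneck 3, flow now 6.
Augment Res→P1→TankA→P2→Out: bottleneck 4, flow now 10.
Augment Res→J6→TankA→P2→Out: bottleneck 3, flow now 13.
No augmenting path remains; maximum flow = 13.
In the residual graph, reachable from Res: {Res, P1, J6, TankA, J7}.
Min-cut edges: Res→J2 (3), TankA→P2 (7), J7→Out (3); capacity 3 + 7 + 3 = 13.
This cut is saturated, so no flow can exceed 13.

13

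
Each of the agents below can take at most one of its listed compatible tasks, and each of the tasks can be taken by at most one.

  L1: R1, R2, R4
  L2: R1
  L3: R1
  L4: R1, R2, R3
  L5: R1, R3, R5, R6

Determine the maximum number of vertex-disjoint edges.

Unit-capacity flow: source→left, listed edges, right→sink; max matching = max flow.
Augmenting path L1→R1 (+1); matched 1.
Augmenting path L4→R2 (+1); matched 2.
Augmenting path L5→R3 (+1); matched 3.
Augmenting path L2→R1→L1→R4 (+1); matched 4.
No augmenting path remains; maximum matching = 4.
König certificate: {L1, L4, L5, R1} is a vertex cover of size 4 (every listed pair touches it), so no matching can be larger.

4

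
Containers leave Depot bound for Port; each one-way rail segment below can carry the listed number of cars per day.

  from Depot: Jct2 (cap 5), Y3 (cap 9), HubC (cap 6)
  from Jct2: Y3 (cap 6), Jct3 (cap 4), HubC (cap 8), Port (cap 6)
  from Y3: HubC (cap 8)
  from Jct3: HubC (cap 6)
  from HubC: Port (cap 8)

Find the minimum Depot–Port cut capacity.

Augment Depot→Jct2→Port: bottleneck 5, flow now 5.
Augment Depot→HubC→Port: bottleneck 6, flow now 11.
Augment Depot→Y3→HubC→Port: bottleneck 2, flow now 13.
No augmenting path remains; maximum flow = 13.
By max-flow min-cut, the minimum cut capacity equals the max flow.
In the residual graph, reachable from Depot: {Depot, Y3, HubC}.
Min-cut edges: Depot→Jct2 (5), HubC→Port (8); capacity 5 + 8 = 13.

13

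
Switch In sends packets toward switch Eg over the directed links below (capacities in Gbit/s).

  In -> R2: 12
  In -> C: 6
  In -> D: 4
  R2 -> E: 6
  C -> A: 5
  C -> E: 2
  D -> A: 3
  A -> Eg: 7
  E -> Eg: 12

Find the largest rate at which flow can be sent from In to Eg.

15

Augment In→R2→E→Eg: bottleneck 6, flow now 6.
Augment In→C→A→Eg: bottleneck 5, flow now 11.
Augment In→C→E→Eg: bottleneck 1, flow now 12.
Augment In→D→A→Eg: bottleneck 2, flow now 14.
Augment In→D→A→C→E→Eg: bottleneck 1, flow now 15. (uses reverse residual edge)
No augmenting path remains; maximum flow = 15.
In the residual graph, reachable from In: {In, R2, D}.
Min-cut edges: In→C (6), R2→E (6), D→A (3); capacity 6 + 6 + 3 = 15.
This cut is saturated, so no flow can exceed 15.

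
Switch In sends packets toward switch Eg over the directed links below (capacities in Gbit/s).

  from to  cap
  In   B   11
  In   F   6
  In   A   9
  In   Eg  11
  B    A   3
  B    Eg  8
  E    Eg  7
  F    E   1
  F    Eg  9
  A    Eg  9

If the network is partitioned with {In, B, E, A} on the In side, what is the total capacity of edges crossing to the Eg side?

41

Edges leaving {In, B, E, A}: In→F (6), In→Eg (11), B→Eg (8), E→Eg (7), A→Eg (9).
Cut capacity = 6 + 11 + 8 + 7 + 9 = 41.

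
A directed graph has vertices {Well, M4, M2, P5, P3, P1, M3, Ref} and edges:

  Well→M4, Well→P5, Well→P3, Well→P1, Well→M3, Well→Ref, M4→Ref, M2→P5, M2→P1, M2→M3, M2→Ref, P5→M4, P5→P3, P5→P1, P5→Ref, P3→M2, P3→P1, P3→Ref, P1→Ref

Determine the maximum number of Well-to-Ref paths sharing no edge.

Assign every edge capacity 1; by Menger, the answer equals the max flow.
Path Well→Ref (+1); total 1.
Path Well→M4→Ref (+1); total 2.
Path Well→P5→Ref (+1); total 3.
Path Well→P3→Ref (+1); total 4.
Path Well→P1→Ref (+1); total 5.
No residual Well→Ref path; max flow = 5.
Certifying cut of size 5: {Well→M4, Well→P1, Well→P3, Well→P5, Well→Ref}.

5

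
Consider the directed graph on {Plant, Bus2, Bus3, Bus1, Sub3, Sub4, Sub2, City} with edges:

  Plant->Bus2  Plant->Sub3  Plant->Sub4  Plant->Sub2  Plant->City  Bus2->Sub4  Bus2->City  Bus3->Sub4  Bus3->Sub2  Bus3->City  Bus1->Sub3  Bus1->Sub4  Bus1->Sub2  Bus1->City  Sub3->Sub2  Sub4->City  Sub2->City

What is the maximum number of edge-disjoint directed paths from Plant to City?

Assign every edge capacity 1; by Menger, the answer equals the max flow.
Path Plant→City (+1); total 1.
Path Plant→Bus2→City (+1); total 2.
Path Plant→Sub4→City (+1); total 3.
Path Plant→Sub2→City (+1); total 4.
No residual Plant→City path; max flow = 4.
Certifying cut of size 4: {Plant→Bus2, Plant→City, Plant→Sub4, Sub2→City}.

4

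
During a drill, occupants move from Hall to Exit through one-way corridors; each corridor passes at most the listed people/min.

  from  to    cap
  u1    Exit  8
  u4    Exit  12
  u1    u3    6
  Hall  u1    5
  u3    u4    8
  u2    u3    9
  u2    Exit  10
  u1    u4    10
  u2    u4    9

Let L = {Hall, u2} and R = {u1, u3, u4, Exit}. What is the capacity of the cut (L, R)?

Edges leaving {Hall, u2}: Hall→u1 (5), u2→u3 (9), u2→u4 (9), u2→Exit (10).
Cut capacity = 5 + 9 + 9 + 10 = 33.

33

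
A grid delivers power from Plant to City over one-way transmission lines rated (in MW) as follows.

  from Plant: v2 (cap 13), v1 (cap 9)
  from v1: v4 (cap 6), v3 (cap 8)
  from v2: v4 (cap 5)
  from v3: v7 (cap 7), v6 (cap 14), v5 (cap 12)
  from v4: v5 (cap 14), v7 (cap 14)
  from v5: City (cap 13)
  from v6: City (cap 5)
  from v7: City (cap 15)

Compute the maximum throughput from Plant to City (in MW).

14

Augment Plant→v1→v3→v5→City: bottleneck 8, flow now 8.
Augment Plant→v1→v4→v5→City: bottleneck 1, flow now 9.
Augment Plant→v2→v4→v5→City: bottleneck 4, flow now 13.
Augment Plant→v2→v4→v7→City: bottleneck 1, flow now 14.
No augmenting path remains; maximum flow = 14.
In the residual graph, reachable from Plant: {Plant, v2}.
Min-cut edges: Plant→v1 (9), v2→v4 (5); capacity 9 + 5 = 14.
This cut is saturated, so no flow can exceed 14.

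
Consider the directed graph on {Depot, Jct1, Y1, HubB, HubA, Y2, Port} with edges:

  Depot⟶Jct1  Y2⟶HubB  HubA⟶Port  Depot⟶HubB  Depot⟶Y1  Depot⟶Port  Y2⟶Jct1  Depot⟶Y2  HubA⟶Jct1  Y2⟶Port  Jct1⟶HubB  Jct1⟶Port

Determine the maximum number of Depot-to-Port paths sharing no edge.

Assign every edge capacity 1; by Menger, the answer equals the max flow.
Path Depot→Port (+1); total 1.
Path Depot→Jct1→Port (+1); total 2.
Path Depot→Y2→Port (+1); total 3.
No residual Depot→Port path; max flow = 3.
Certifying cut of size 3: {Depot→Jct1, Depot→Port, Depot→Y2}.

3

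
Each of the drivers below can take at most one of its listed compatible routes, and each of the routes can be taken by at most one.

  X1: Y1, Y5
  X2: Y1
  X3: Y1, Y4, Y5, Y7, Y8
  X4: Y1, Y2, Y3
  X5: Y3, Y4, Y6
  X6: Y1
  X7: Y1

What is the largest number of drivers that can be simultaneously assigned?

Unit-capacity flow: source→left, listed edges, right→sink; max matching = max flow.
Augmenting path X1→Y1 (+1); matched 1.
Augmenting path X3→Y4 (+1); matched 2.
Augmenting path X4→Y2 (+1); matched 3.
Augmenting path X5→Y3 (+1); matched 4.
Augmenting path X2→Y1→X1→Y5 (+1); matched 5.
No augmenting path remains; maximum matching = 5.
König certificate: {X1, X3, X4, X5, Y1} is a vertex cover of size 5 (every listed pair touches it), so no matching can be larger.

5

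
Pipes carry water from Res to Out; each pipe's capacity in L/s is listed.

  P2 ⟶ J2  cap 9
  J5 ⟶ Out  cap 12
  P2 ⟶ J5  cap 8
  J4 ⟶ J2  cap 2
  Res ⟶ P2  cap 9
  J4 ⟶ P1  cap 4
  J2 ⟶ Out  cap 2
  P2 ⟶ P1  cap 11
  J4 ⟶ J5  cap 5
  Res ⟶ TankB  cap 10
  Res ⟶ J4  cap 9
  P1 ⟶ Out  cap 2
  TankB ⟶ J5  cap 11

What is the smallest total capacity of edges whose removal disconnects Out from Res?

Augment Res→TankB→J5→Out: bottleneck 10, flow now 10.
Augment Res→J4→P1→Out: bottleneck 2, flow now 12.
Augment Res→J4→J5→Out: bottleneck 2, flow now 14.
Augment Res→J4→J2→Out: bottleneck 2, flow now 16.
No augmenting path remains; maximum flow = 16.
By max-flow min-cut, the minimum cut capacity equals the max flow.
In the residual graph, reachable from Res: {Res, TankB, J4, P2, P1, J5, J2}.
Min-cut edges: P1→Out (2), J5→Out (12), J2→Out (2); capacity 2 + 12 + 2 = 16.

16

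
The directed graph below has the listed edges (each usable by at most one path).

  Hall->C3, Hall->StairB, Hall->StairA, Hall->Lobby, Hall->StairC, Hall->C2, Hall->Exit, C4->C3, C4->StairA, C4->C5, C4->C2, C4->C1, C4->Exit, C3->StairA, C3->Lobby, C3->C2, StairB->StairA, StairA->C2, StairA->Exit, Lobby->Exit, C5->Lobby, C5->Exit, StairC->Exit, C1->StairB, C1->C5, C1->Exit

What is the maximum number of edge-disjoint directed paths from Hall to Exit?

Assign every edge capacity 1; by Menger, the answer equals the max flow.
Path Hall→Exit (+1); total 1.
Path Hall→StairA→Exit (+1); total 2.
Path Hall→Lobby→Exit (+1); total 3.
Path Hall→StairC→Exit (+1); total 4.
No residual Hall→Exit path; max flow = 4.
Certifying cut of size 4: {Hall→Exit, Hall→StairC, Lobby→Exit, StairA→Exit}.

4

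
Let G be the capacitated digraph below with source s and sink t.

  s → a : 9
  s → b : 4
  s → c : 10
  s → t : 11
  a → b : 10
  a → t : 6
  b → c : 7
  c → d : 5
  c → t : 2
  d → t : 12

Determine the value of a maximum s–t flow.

Augment s→t: bottleneck 11, flow now 11.
Augment s→a→t: bottleneck 6, flow now 17.
Augment s→c→t: bottleneck 2, flow now 19.
Augment s→c→d→t: bottleneck 5, flow now 24.
No augmenting path remains; maximum flow = 24.
In the residual graph, reachable from s: {s, a, b, c}.
Min-cut edges: s→t (11), a→t (6), c→d (5), c→t (2); capacity 11 + 6 + 5 + 2 = 24.
This cut is saturated, so no flow can exceed 24.

24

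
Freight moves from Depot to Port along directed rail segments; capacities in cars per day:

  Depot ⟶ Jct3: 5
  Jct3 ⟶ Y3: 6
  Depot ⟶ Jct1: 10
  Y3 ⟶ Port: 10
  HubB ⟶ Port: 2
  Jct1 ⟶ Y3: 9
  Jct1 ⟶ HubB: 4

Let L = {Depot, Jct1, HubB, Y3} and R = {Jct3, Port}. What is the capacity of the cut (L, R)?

Edges leaving {Depot, Jct1, HubB, Y3}: Depot→Jct3 (5), HubB→Port (2), Y3→Port (10).
Cut capacity = 5 + 2 + 10 = 17.

17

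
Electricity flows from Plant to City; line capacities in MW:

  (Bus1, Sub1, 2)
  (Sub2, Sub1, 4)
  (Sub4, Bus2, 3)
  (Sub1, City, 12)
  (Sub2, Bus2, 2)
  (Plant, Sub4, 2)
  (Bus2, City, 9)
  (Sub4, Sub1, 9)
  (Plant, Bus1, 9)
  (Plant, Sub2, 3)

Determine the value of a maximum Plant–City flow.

7

Augment Plant→Bus1→Sub1→City: bottleneck 2, flow now 2.
Augment Plant→Sub4→Bus2→City: bottleneck 2, flow now 4.
Augment Plant→Sub2→Bus2→City: bottleneck 2, flow now 6.
Augment Plant→Sub2→Sub1→City: bottleneck 1, flow now 7.
No augmenting path remains; maximum flow = 7.
In the residual graph, reachable from Plant: {Plant, Bus1}.
Min-cut edges: Plant→Sub4 (2), Plant→Sub2 (3), Bus1→Sub1 (2); capacity 2 + 3 + 2 = 7.
This cut is saturated, so no flow can exceed 7.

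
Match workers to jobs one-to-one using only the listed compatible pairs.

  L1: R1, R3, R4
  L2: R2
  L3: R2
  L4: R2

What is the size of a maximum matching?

2

Unit-capacity flow: source→left, listed edges, right→sink; max matching = max flow.
Augmenting path L1→R1 (+1); matched 1.
Augmenting path L2→R2 (+1); matched 2.
No augmenting path remains; maximum matching = 2.
König certificate: {L1, R2} is a vertex cover of size 2 (every listed pair touches it), so no matching can be larger.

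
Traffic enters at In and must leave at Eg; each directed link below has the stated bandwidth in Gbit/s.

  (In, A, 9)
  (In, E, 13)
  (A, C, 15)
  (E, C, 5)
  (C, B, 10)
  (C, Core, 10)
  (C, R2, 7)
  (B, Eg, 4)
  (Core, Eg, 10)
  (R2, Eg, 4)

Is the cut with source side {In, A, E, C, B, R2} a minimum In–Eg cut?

Given cut capacity: 10 + 4 + 4 = 18.
Augment In→A→C→B→Eg: bottleneck 4, flow now 4.
Augment In→A→C→Core→Eg: bottleneck 5, flow now 9.
Augment In→E→C→Core→Eg: bottleneck 5, flow now 14.
No augmenting path remains; maximum flow = 14.
In the residual graph, reachable from In: {In, E}.
Min-cut edges: In→A (9), E→C (5); capacity 9 + 5 = 14.
Cut capacity 18 exceeds the max flow 14, so it is not minimum.

No — its capacity is 18, but the minimum cut has capacity 14.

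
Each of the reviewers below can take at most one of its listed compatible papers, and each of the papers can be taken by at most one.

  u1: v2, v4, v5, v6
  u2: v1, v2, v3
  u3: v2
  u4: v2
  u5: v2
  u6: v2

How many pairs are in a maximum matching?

Unit-capacity flow: source→left, listed edges, right→sink; max matching = max flow.
Augmenting path u1→v2 (+1); matched 1.
Augmenting path u2→v1 (+1); matched 2.
Augmenting path u3→v2→u1→v4 (+1); matched 3.
No augmenting path remains; maximum matching = 3.
König certificate: {u1, u2, v2} is a vertex cover of size 3 (every listed pair touches it), so no matching can be larger.

3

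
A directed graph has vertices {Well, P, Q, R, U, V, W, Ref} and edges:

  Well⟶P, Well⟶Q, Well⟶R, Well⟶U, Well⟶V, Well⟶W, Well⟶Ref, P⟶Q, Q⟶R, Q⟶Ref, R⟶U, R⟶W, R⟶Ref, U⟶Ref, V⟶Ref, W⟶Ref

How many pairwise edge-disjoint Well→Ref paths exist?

Assign every edge capacity 1; by Menger, the answer equals the max flow.
Path Well→Ref (+1); total 1.
Path Well→Q→Ref (+1); total 2.
Path Well→R→Ref (+1); total 3.
Path Well→U→Ref (+1); total 4.
Path Well→V→Ref (+1); total 5.
Path Well→W→Ref (+1); total 6.
No residual Well→Ref path; max flow = 6.
Certifying cut of size 6: {Q→Ref, R→Ref, U→Ref, W→Ref, Well→Ref, Well→V}.

6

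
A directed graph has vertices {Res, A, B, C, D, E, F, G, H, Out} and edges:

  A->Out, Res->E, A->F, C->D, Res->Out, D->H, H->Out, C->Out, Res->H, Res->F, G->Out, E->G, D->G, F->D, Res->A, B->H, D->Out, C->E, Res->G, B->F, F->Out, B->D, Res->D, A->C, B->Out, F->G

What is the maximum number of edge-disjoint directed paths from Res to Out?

6

Assign every edge capacity 1; by Menger, the answer equals the max flow.
Path Res→Out (+1); total 1.
Path Res→A→Out (+1); total 2.
Path Res→D→Out (+1); total 3.
Path Res→F→Out (+1); total 4.
Path Res→G→Out (+1); total 5.
Path Res→H→Out (+1); total 6.
No residual Res→Out path; max flow = 6.
Certifying cut of size 6: {G→Out, Res→A, Res→D, Res→F, Res→H, Res→Out}.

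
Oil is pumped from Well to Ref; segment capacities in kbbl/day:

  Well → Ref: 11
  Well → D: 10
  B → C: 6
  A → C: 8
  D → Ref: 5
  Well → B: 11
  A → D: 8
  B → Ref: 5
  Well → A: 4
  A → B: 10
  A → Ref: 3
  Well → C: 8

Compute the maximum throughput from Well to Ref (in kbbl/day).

Augment Well→Ref: bottleneck 11, flow now 11.
Augment Well→A→Ref: bottleneck 3, flow now 14.
Augment Well→B→Ref: bottleneck 5, flow now 19.
Augment Well→D→Ref: bottleneck 5, flow now 24.
No augmenting path remains; maximum flow = 24.
In the residual graph, reachable from Well: {Well, A, B, C, D}.
Min-cut edges: Well→Ref (11), A→Ref (3), B→Ref (5), D→Ref (5); capacity 11 + 3 + 5 + 5 = 24.
This cut is saturated, so no flow can exceed 24.

24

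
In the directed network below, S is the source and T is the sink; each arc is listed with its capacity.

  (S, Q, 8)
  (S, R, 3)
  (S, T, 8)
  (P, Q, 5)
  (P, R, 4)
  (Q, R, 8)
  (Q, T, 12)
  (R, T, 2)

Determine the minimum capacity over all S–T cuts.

Augment S→T: bottleneck 8, flow now 8.
Augment S→Q→T: bottleneck 8, flow now 16.
Augment S→R→T: bottleneck 2, flow now 18.
No augmenting path remains; maximum flow = 18.
By max-flow min-cut, the minimum cut capacity equals the max flow.
In the residual graph, reachable from S: {S, R}.
Min-cut edges: S→Q (8), S→T (8), R→T (2); capacity 8 + 8 + 2 = 18.

18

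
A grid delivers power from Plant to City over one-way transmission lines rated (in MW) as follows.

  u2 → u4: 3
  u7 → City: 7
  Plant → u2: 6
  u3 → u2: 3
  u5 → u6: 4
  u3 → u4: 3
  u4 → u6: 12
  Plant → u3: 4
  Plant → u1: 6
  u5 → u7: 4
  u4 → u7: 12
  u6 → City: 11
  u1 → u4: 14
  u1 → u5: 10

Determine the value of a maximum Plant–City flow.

Augment Plant→u1→u4→u6→City: bottleneck 6, flow now 6.
Augment Plant→u2→u4→u6→City: bottleneck 3, flow now 9.
Augment Plant→u3→u4→u6→City: bottleneck 2, flow now 11.
Augment Plant→u3→u4→u7→City: bottleneck 1, flow now 12.
No augmenting path remains; maximum flow = 12.
In the residual graph, reachable from Plant: {Plant, u2, u3}.
Min-cut edges: Plant→u1 (6), u2→u4 (3), u3→u4 (3); capacity 6 + 3 + 3 = 12.
This cut is saturated, so no flow can exceed 12.

12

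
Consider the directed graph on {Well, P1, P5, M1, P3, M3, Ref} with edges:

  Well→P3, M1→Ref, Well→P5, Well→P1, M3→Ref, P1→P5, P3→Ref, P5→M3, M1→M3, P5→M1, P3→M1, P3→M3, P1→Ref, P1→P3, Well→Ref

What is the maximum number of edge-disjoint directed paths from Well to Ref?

4

Assign every edge capacity 1; by Menger, the answer equals the max flow.
Path Well→Ref (+1); total 1.
Path Well→P1→Ref (+1); total 2.
Path Well→P3→Ref (+1); total 3.
Path Well→P5→M1→Ref (+1); total 4.
No residual Well→Ref path; max flow = 4.
Certifying cut of size 4: {Well→P1, Well→P3, Well→P5, Well→Ref}.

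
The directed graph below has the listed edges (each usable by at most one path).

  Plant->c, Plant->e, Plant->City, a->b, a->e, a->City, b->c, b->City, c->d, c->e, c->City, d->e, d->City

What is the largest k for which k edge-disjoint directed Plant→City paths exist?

Assign every edge capacity 1; by Menger, the answer equals the max flow.
Path Plant→City (+1); total 1.
Path Plant→c→City (+1); total 2.
No residual Plant→City path; max flow = 2.
Certifying cut of size 2: {Plant→City, Plant→c}.

2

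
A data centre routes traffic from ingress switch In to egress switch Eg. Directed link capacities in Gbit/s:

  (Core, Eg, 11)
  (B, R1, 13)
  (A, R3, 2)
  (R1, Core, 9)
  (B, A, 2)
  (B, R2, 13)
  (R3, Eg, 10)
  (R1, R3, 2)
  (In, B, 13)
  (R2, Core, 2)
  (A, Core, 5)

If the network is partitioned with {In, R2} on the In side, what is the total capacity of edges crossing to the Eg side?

Edges leaving {In, R2}: In→B (13), R2→Core (2).
Cut capacity = 13 + 2 = 15.

15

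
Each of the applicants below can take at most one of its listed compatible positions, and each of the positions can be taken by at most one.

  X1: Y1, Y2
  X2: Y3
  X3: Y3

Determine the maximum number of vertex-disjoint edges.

2

Unit-capacity flow: source→left, listed edges, right→sink; max matching = max flow.
Augmenting path X1→Y1 (+1); matched 1.
Augmenting path X2→Y3 (+1); matched 2.
No augmenting path remains; maximum matching = 2.
König certificate: {X1, Y3} is a vertex cover of size 2 (every listed pair touches it), so no matching can be larger.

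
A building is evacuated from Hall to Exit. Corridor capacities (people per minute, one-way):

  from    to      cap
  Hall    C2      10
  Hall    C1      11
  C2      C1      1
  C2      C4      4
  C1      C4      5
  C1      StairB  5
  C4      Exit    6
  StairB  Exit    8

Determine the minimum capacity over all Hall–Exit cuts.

11

Augment Hall→C2→C4→Exit: bottleneck 4, flow now 4.
Augment Hall→C1→C4→Exit: bottleneck 2, flow now 6.
Augment Hall→C1→StairB→Exit: bottleneck 5, flow now 11.
No augmenting path remains; maximum flow = 11.
By max-flow min-cut, the minimum cut capacity equals the max flow.
In the residual graph, reachable from Hall: {Hall, C2, C1, C4}.
Min-cut edges: C1→StairB (5), C4→Exit (6); capacity 5 + 6 = 11.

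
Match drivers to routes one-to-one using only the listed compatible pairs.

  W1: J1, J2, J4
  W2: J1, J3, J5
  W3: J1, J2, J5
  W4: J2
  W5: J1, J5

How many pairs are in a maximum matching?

Unit-capacity flow: source→left, listed edges, right→sink; max matching = max flow.
Augmenting path W1→J1 (+1); matched 1.
Augmenting path W2→J3 (+1); matched 2.
Augmenting path W3→J2 (+1); matched 3.
Augmenting path W5→J5 (+1); matched 4.
Augmenting path W4→J2→W3→J1→W1→J4 (+1); matched 5.
No augmenting path remains; maximum matching = 5.
König certificate: {W1, W2, W3, W4, W5} is a vertex cover of size 5 (every listed pair touches it), so no matching can be larger.

5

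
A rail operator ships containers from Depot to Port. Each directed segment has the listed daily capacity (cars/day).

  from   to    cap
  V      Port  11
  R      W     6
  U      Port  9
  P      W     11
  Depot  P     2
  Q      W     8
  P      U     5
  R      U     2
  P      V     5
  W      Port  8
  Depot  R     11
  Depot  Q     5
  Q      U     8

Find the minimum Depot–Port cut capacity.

15

Augment Depot→P→U→Port: bottleneck 2, flow now 2.
Augment Depot→Q→U→Port: bottleneck 5, flow now 7.
Augment Depot→R→U→Port: bottleneck 2, flow now 9.
Augment Depot→R→W→Port: bottleneck 6, flow now 15.
No augmenting path remains; maximum flow = 15.
By max-flow min-cut, the minimum cut capacity equals the max flow.
In the residual graph, reachable from Depot: {Depot, R}.
Min-cut edges: Depot→P (2), Depot→Q (5), R→U (2), R→W (6); capacity 2 + 5 + 2 + 6 = 15.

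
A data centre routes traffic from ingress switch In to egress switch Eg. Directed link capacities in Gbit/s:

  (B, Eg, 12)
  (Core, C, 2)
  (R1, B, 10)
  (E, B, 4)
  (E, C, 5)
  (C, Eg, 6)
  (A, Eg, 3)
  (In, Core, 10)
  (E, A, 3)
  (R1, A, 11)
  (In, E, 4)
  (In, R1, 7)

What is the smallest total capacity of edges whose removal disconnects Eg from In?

13

Augment In→R1→A→Eg: bottleneck 3, flow now 3.
Augment In→R1→B→Eg: bottleneck 4, flow now 7.
Augment In→E→B→Eg: bottleneck 4, flow now 11.
Augment In→Core→C→Eg: bottleneck 2, flow now 13.
No augmenting path remains; maximum flow = 13.
By max-flow min-cut, the minimum cut capacity equals the max flow.
In the residual graph, reachable from In: {In, Core}.
Min-cut edges: In→R1 (7), In→E (4), Core→C (2); capacity 7 + 4 + 2 = 13.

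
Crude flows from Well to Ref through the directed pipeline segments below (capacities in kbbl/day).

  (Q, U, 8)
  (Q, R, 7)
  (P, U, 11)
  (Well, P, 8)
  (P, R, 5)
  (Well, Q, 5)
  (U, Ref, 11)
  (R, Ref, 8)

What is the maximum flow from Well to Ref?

13

Augment Well→P→R→Ref: bottleneck 5, flow now 5.
Augment Well→P→U→Ref: bottleneck 3, flow now 8.
Augment Well→Q→R→Ref: bottleneck 3, flow now 11.
Augment Well→Q→U→Ref: bottleneck 2, flow now 13.
No augmenting path remains; maximum flow = 13.
In the residual graph, reachable from Well: {Well}.
Min-cut edges: Well→P (8), Well→Q (5); capacity 8 + 5 = 13.
This cut is saturated, so no flow can exceed 13.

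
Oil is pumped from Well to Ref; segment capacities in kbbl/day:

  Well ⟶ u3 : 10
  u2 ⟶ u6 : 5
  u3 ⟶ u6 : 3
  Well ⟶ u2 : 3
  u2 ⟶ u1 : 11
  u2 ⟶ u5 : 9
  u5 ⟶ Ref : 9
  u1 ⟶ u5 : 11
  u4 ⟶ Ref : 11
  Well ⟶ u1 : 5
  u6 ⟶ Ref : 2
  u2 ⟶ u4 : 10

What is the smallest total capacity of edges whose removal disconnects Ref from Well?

Augment Well→u1→u5→Ref: bottleneck 5, flow now 5.
Augment Well→u2→u4→Ref: bottleneck 3, flow now 8.
Augment Well→u3→u6→Ref: bottleneck 2, flow now 10.
No augmenting path remains; maximum flow = 10.
By max-flow min-cut, the minimum cut capacity equals the max flow.
In the residual graph, reachable from Well: {Well, u3, u6}.
Min-cut edges: Well→u1 (5), Well→u2 (3), u6→Ref (2); capacity 5 + 3 + 2 = 10.

10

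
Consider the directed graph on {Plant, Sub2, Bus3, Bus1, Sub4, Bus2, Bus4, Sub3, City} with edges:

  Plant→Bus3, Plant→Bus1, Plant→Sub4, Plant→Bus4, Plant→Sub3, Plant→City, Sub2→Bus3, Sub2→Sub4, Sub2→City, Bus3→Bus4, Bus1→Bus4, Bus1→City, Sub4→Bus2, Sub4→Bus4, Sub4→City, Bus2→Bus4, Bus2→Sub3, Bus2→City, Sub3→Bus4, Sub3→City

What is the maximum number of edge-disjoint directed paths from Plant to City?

4

Assign every edge capacity 1; by Menger, the answer equals the max flow.
Path Plant→City (+1); total 1.
Path Plant→Bus1→City (+1); total 2.
Path Plant→Sub4→City (+1); total 3.
Path Plant→Sub3→City (+1); total 4.
No residual Plant→City path; max flow = 4.
Certifying cut of size 4: {Plant→Bus1, Plant→City, Plant→Sub3, Plant→Sub4}.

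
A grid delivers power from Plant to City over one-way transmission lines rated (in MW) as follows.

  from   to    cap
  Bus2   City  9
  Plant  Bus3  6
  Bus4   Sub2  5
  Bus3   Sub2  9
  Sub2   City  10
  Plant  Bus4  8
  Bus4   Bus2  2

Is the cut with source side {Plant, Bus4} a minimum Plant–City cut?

No — its capacity is 13, but the minimum cut has capacity 12.

Given cut capacity: 6 + 5 + 2 = 13.
Augment Plant→Bus3→Sub2→City: bottleneck 6, flow now 6.
Augment Plant→Bus4→Sub2→City: bottleneck 4, flow now 10.
Augment Plant→Bus4→Bus2→City: bottleneck 2, flow now 12.
No augmenting path remains; maximum flow = 12.
In the residual graph, reachable from Plant: {Plant, Bus3, Bus4, Sub2}.
Min-cut edges: Bus4→Bus2 (2), Sub2→City (10); capacity 2 + 10 = 12.
Cut capacity 13 exceeds the max flow 12, so it is not minimum.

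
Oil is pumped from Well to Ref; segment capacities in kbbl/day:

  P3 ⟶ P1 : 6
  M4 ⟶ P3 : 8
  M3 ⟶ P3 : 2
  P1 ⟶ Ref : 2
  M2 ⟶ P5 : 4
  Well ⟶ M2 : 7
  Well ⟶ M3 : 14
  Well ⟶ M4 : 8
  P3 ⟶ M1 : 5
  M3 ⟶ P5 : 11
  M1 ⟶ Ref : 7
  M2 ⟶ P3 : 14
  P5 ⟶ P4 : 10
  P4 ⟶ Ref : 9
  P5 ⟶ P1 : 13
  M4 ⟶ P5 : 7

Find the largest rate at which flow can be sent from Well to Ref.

16

Augment Well→M2→P5→P1→Ref: bottleneck 2, flow now 2.
Augment Well→M2→P5→P4→Ref: bottleneck 2, flow now 4.
Augment Well→M2→P3→M1→Ref: bottleneck 3, flow now 7.
Augment Well→M4→P5→P4→Ref: bottleneck 7, flow now 14.
Augment Well→M4→P3→M1→Ref: bottleneck 1, flow now 15.
Augment Well→M3→P3→M1→Ref: bottleneck 1, flow now 16.
No augmenting path remains; maximum flow = 16.
In the residual graph, reachable from Well: {Well, M2, M4, M3, P5, P3, P1, P4}.
Min-cut edges: P3→M1 (5), P1→Ref (2), P4→Ref (9); capacity 5 + 2 + 9 = 16.
This cut is saturated, so no flow can exceed 16.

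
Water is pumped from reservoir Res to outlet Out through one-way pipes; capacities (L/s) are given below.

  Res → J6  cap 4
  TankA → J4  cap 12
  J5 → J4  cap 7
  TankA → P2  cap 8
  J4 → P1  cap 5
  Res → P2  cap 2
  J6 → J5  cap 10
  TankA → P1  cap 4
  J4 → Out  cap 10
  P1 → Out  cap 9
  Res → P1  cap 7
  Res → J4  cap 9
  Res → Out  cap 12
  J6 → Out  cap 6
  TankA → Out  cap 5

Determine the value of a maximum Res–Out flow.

Augment Res→Out: bottleneck 12, flow now 12.
Augment Res→J6→Out: bottleneck 4, flow now 16.
Augment Res→J4→Out: bottleneck 9, flow now 25.
Augment Res→P1→Out: bottleneck 7, flow now 32.
No augmenting path remains; maximum flow = 32.
In the residual graph, reachable from Res: {Res, P2}.
Min-cut edges: Res→J6 (4), Res→J4 (9), Res→P1 (7), Res→Out (12); capacity 4 + 9 + 7 + 12 = 32.
This cut is saturated, so no flow can exceed 32.

32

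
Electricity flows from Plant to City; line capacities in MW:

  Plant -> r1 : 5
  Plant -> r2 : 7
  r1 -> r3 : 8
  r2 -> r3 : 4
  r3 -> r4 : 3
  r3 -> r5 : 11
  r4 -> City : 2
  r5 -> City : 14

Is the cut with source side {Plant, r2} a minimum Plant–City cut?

Yes — it is a minimum cut (capacity 9).

Given cut capacity: 5 + 4 = 9.
Augment Plant→r1→r3→r4→City: bottleneck 2, flow now 2.
Augment Plant→r1→r3→r5→City: bottleneck 3, flow now 5.
Augment Plant→r2→r3→r5→City: bottleneck 4, flow now 9.
No augmenting path remains; maximum flow = 9.
Cut capacity 9 equals the max flow, so it is a minimum cut.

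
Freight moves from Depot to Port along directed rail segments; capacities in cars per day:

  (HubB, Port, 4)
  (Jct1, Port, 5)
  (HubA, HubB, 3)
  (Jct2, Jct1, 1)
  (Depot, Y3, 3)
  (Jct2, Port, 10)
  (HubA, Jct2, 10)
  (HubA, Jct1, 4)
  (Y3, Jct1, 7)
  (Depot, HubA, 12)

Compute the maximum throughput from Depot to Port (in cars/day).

Augment Depot→HubA→Jct1→Port: bottleneck 4, flow now 4.
Augment Depot→HubA→HubB→Port: bottleneck 3, flow now 7.
Augment Depot→HubA→Jct2→Port: bottleneck 5, flow now 12.
Augment Depot→Y3→Jct1→Port: bottleneck 1, flow now 13.
Augment Depot→Y3→Jct1→HubA→Jct2→Port: bottleneck 2, flow now 15. (uses reverse residual edge)
No augmenting path remains; maximum flow = 15.
In the residual graph, reachable from Depot: {Depot}.
Min-cut edges: Depot→HubA (12), Depot→Y3 (3); capacity 12 + 3 = 15.
This cut is saturated, so no flow can exceed 15.

15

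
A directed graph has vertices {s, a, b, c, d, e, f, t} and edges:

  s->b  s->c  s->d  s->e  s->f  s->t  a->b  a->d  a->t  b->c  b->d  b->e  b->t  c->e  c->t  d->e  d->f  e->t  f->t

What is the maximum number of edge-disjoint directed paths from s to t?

Assign every edge capacity 1; by Menger, the answer equals the max flow.
Path s→t (+1); total 1.
Path s→b→t (+1); total 2.
Path s→c→t (+1); total 3.
Path s→e→t (+1); total 4.
Path s→f→t (+1); total 5.
No residual s→t path; max flow = 5.
Certifying cut of size 5: {e→t, f→t, s→b, s→c, s→t}.

5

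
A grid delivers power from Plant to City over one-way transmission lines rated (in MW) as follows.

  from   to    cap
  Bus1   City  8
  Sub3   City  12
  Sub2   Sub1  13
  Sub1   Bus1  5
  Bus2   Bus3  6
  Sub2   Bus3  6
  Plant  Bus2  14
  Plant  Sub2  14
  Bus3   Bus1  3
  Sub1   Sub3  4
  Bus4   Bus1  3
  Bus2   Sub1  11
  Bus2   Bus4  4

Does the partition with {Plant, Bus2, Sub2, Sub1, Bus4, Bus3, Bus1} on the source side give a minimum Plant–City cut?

Given cut capacity: 4 + 8 = 12.
Augment Plant→Bus2→Sub1→Bus1→City: bottleneck 5, flow now 5.
Augment Plant→Bus2→Sub1→Sub3→City: bottleneck 4, flow now 9.
Augment Plant→Bus2→Bus4→Bus1→City: bottleneck 3, flow now 12.
No augmenting path remains; maximum flow = 12.
Cut capacity 12 equals the max flow, so it is a minimum cut.

Yes — it is a minimum cut (capacity 12).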